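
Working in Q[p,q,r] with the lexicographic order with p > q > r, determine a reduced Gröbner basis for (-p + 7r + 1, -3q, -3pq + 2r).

G = {p - 1, q, r}

The reduced Gröbner basis is the canonical form of the ideal for this ordering.

f_1 = -p + 7r + 1, LT = p.
f_2 = -3q, LT = q.
f_3 = -3pq + 2r, LT = pq.

S(f_1,f_3): lcm = pq. S = -7qr - q + 2/3r.
  leading term qr: subtract (7/3r)·f_2 from -7qr - q + 2/3r → -q + 2/3r
  leading term q: subtract (1/3)·f_2 from -q + 2/3r → 2/3r
  leading term r: no divisor's leading term divides it; move 2/3r to the remainder.
  remainder 2/3r ≠ 0; add g_4 = 2/3r to the basis.

The other S-polynomials (S(f_1,f_2), S(f_2,f_3), S(f_1,g_4), S(f_2,g_4), S(f_3,g_4)) all reduce to 0 modulo the current basis, so we have a Gröbner basis.
Inter-reduce: drop elements whose leading term is divisible by another's, tail-reduce, and make monic.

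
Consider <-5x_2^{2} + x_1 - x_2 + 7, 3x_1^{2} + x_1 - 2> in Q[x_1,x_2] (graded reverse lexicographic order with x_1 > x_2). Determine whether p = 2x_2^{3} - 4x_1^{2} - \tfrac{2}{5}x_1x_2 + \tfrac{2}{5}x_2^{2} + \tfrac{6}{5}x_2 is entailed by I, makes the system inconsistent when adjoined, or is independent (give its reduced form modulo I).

2x_2^{3} - 4x_1^{2} - \tfrac{2}{5}x_1x_2 + \tfrac{2}{5}x_2^{2} + \tfrac{6}{5}x_2 is independent of I; its normal form modulo I is \tfrac{4}{3}x_1 + 4x_2 - \tfrac{8}{3}.

First compute the reduced Gröbner basis of I by Buchberger's algorithm.
f_1 = -5x_2^{2} + x_1 - x_2 + 7, LT = x_2^{2}.
f_2 = 3x_1^{2} + x_1 - 2, LT = x_1^{2}.

The S-polynomials (S(f_1,f_2)) all reduce to 0 modulo the current basis, so we have a Gröbner basis.
Inter-reduce: drop elements whose leading term is divisible by another's, tail-reduce, and make monic.
Reduced Gröbner basis: {x_1^{2} + \tfrac{1}{3}x_1 - \tfrac{2}{3}, x_2^{2} - \tfrac{1}{5}x_1 + \tfrac{1}{5}x_2 - \tfrac{7}{5}}.
Label its elements g_1 = x_1^{2} + \tfrac{1}{3}x_1 - \tfrac{2}{3}, g_2 = x_2^{2} - \tfrac{1}{5}x_1 + \tfrac{1}{5}x_2 - \tfrac{7}{5}.

Reduce p = 2x_2^{3} - 4x_1^{2} - \tfrac{2}{5}x_1x_2 + \tfrac{2}{5}x_2^{2} + \tfrac{6}{5}x_2 modulo G:
  leading term x_2^{3}: subtract (2x_2)·g_2 from 2x_2^{3} - 4x_1^{2} - \tfrac{2}{5}x_1x_2 + \tfrac{2}{5}x_2^{2} + \tfrac{6}{5}x_2 → -4x_1^{2} + 4x_2
  leading term x_1^{2}: subtract (-4)·g_1 from -4x_1^{2} + 4x_2 → \tfrac{4}{3}x_1 + 4x_2 - \tfrac{8}{3}
  leading term x_1: no divisor's leading term divides it; move \tfrac{4}{3}x_1 to the remainder.
  leading term x_2: no divisor's leading term divides it; move 4x_2 to the remainder.
  leading term 1: no divisor's leading term divides it; move -\tfrac{8}{3} to the remainder.
  normal form = \tfrac{4}{3}x_1 + 4x_2 - \tfrac{8}{3}.
The normal form is nonzero, so p ∉ I. Since p minus its normal form lies in I, I + (p) = I + (r) where r = \tfrac{4}{3}x_1 + 4x_2 - \tfrac{8}{3}; decide whether this ideal is the whole ring.
Run Buchberger on G together with r (pairs among the g_i already reduce to 0 since G is a Gröbner basis):
g_1 = x_1^{2} + \tfrac{1}{3}x_1 - \tfrac{2}{3}, LT = x_1^{2}.
g_2 = x_2^{2} - \tfrac{1}{5}x_1 + \tfrac{1}{5}x_2 - \tfrac{7}{5}, LT = x_2^{2}.
r = \tfrac{4}{3}x_1 + 4x_2 - \tfrac{8}{3}, LT = x_1.

S(g_1,r): lcm = x_1^{2}. S = -3x_1x_2 + \tfrac{7}{3}x_1 - \tfrac{2}{3}.
  reduce S modulo (g_1, g_2, r):
  remainder -\tfrac{101}{5}x_2 + \tfrac{101}{5} ≠ 0; add m_4 = -\tfrac{101}{5}x_2 + \tfrac{101}{5} to the basis.

The other S-polynomials (S(g_1,g_2), S(g_2,r), S(g_1,m_4), S(g_2,m_4), S(r,m_4)) all reduce to 0 modulo the current basis, so we have a Gröbner basis.
Inter-reduce: drop elements whose leading term is divisible by another's, tail-reduce, and make monic.
Reduced Gröbner basis: {x_1 + 1, x_2 - 1}.
The reduced Gröbner basis of I + (p) is {x_1 + 1, x_2 - 1} ≠ {1}, a proper ideal, so the enlarged system stays consistent: p is independent of I, with normal form \tfrac{4}{3}x_1 + 4x_2 - \tfrac{8}{3}.

Ideal membership is decidable via reduction modulo a Gröbner basis.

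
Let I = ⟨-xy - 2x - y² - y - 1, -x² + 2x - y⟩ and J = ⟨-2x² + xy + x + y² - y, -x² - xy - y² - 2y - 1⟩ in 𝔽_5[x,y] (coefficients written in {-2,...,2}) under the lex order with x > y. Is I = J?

No, the ideals differ.

Two ideals are equal iff their reduced Gröbner bases coincide (the reduced basis is unique for a fixed ordering).
Buchberger on the first generating set:
f_1 = -xy - 2x - y² - y - 1, LT = xy.
f_2 = -x² + 2x - y, LT = x².

S(f_1,f_2): lcm = x²y. S = 2x² + xy² - 2xy + x - y².
  reduce S modulo (f_1, f_2):
  remainder -2x - y³ + 2y² + y - 1 ≠ 0; add g_3 = -2x - y³ + 2y² + y - 1 to the basis.

S(f_1,g_3): lcm = xy. S = 2x + 2y⁴ + y³ - y² - 2y + 1.
  reduce S modulo (f_1, f_2, g_3):
  remainder 2y⁴ + y² - y ≠ 0; add g_4 = 2y⁴ + y² - y to the basis.

The other S-polynomials (S(f_2,g_3), S(f_1,g_4), S(f_2,g_4), S(g_3,g_4)) all reduce to 0 modulo the current basis, so we have a Gröbner basis.
Inter-reduce: drop elements whose leading term is divisible by another's, tail-reduce, and make monic.
Reduced Gröbner basis: {x - 2y³ - y² + 2y - 2, y⁴ - 2y² + 2y}.

Buchberger on the second generating set:
h_1 = -2x² + xy + x + y² - y, LT = x².
h_2 = -x² - xy - y² - 2y - 1, LT = x².

S(h_1,h_2): lcm = x². S = xy + 2x + y² + y - 1.
  reduce S modulo (h_1, h_2):
  remainder xy + 2x + y² + y - 1 ≠ 0; add k_3 = xy + 2x + y² + y - 1 to the basis.

S(h_1,k_3): lcm = x²y. S = -2x² + xy² + xy + x + 2y³ - 2y².
  reduce S modulo (h_1, h_2, k_3):
  remainder -x + y³ - 2y² - y - 2 ≠ 0; add k_4 = -x + y³ - 2y² - y - 2 to the basis.

S(h_1,k_4): lcm = x². S = xy³ - 2xy² + xy + 2y² - 2y.
  reduce S modulo (h_1, h_2, k_3, k_4):
  remainder -y⁴ - y² - 2y ≠ 0; add k_5 = -y⁴ - y² - 2y to the basis.

The other S-polynomials (S(h_2,k_3), S(h_2,k_4), S(k_3,k_4), S(h_1,k_5), S(h_2,k_5), S(k_3,k_5), S(k_4,k_5)) all reduce to 0 modulo the current basis, so we have a Gröbner basis.
Inter-reduce: drop elements whose leading term is divisible by another's, tail-reduce, and make monic.
Reduced Gröbner basis: {x - y³ + 2y² + y + 2, y⁴ + y² + 2y}.

The bases are distinct; the ideals are different.
The choice of monomial ordering does not affect the verdict — as long as both bases are computed under the same ordering, their equality decides ideal equality.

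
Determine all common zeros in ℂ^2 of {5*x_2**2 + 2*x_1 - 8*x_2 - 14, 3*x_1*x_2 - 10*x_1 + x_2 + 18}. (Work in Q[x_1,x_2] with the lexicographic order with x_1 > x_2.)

{(5, 2), (-59/9 + 8*sqrt(79)/9, 22/15 - 4*sqrt(79)/15), (-8*sqrt(79)/9 - 59/9, 22/15 + 4*sqrt(79)/15)}

Compute a lex Gröbner basis by Buchberger's algorithm.
f_1 = 2*x_1 + 5*x_2**2 - 8*x_2 - 14, LT = x_1.
f_2 = 3*x_1*x_2 - 10*x_1 + x_2 + 18, LT = x_1*x_2.

S(f_1,f_2): lcm = x_1*x_2. S = 10/3*x_1 + 5/2*x_2**3 - 4*x_2**2 - 22/3*x_2 - 6.
  leading term x_1: subtract (5/3)·f_1 from 10/3*x_1 + 5/2*x_2**3 - 4*x_2**2 - 22/3*x_2 - 6 → 5/2*x_2**3 - 37/3*x_2**2 + 6*x_2 + 52/3
  leading term x_2**3: no divisor's leading term divides it; move 5/2*x_2**3 to the remainder.
  leading term x_2**2: no divisor's leading term divides it; move -37/3*x_2**2 to the remainder.
  leading term x_2: no divisor's leading term divides it; move 6*x_2 to the remainder.
  leading term 1: no divisor's leading term divides it; move 52/3 to the remainder.
  remainder 5/2*x_2**3 - 37/3*x_2**2 + 6*x_2 + 52/3 ≠ 0; add h_3 = 5/2*x_2**3 - 37/3*x_2**2 + 6*x_2 + 52/3 to the basis.

The other S-polynomials (S(f_1,h_3), S(f_2,h_3)) all reduce to 0 modulo the current basis, so we have a Gröbner basis.
Inter-reduce: drop elements whose leading term is divisible by another's, tail-reduce, and make monic.
Reduced Gröbner basis: {x_1 + 5/2*x_2**2 - 4*x_2 - 7, x_2**3 - 74/15*x_2**2 + 12/5*x_2 + 104/15}.

Since the basis is lex-ordered, x_2**3 - 74/15*x_2**2 + 12/5*x_2 + 104/15 is univariate in x_2. Its roots are {2, 22/15 - 4*sqrt(79)/15, 22/15 + 4*sqrt(79)/15}. Back-substituting each root into the other basis elements fixes the other coordinates.
  x_2 = 2: the earlier basis element becomes x_1 - 5 = 0, giving x_1 = 5 — point (5, 2).
  x_2 = 22/15 - 4*sqrt(79)/15: the earlier basis element becomes x_1 - 8*sqrt(79)/9 + 59/9 = 0, giving x_1 = -59/9 + 8*sqrt(79)/9 — point (-59/9 + 8*sqrt(79)/9, 22/15 - 4*sqrt(79)/15).
  x_2 = 22/15 + 4*sqrt(79)/15: the earlier basis element becomes x_1 + 59/9 + 8*sqrt(79)/9 = 0, giving x_1 = -8*sqrt(79)/9 - 59/9 — point (-8*sqrt(79)/9 - 59/9, 22/15 + 4*sqrt(79)/15).
Check: every point annihilates each of the original generators.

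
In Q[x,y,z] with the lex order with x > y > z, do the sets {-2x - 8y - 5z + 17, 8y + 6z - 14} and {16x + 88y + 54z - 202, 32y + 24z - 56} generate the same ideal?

No, the ideals differ.

Equality of ideals is decidable: compute both reduced Gröbner bases (unique for the ordering) and check whether they agree.
Buchberger on the first generating set:
f_1 = -2x - 8y - 5z + 17, LT = x.
f_2 = 8y + 6z - 14, LT = y.

The S-polynomials (S(f_1,f_2)) all reduce to 0 modulo the current basis, so we have a Gröbner basis.
Inter-reduce: drop elements whose leading term is divisible by another's, tail-reduce, and make monic.
Reduced Gröbner basis: {x - \tfrac{1}{2}z - \tfrac{3}{2}, y + \tfrac{3}{4}z - \tfrac{7}{4}}.

Buchberger on the second generating set:
h_1 = 16x + 88y + 54z - 202, LT = x.
h_2 = 32y + 24z - 56, LT = y.

The S-polynomials (S(h_1,h_2)) all reduce to 0 modulo the current basis, so we have a Gröbner basis.
Inter-reduce: drop elements whose leading term is divisible by another's, tail-reduce, and make monic.
Reduced Gröbner basis: {x - \tfrac{3}{4}z - 3, y + \tfrac{3}{4}z - \tfrac{7}{4}}.

Since the reduced bases disagree, the two ideals are not the same.
The same test decides containment: I ⊆ J iff every generator of I reduces to 0 modulo a Gröbner basis of J.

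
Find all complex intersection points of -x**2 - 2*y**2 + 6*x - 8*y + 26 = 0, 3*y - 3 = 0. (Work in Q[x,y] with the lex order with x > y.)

{(-2, 1), (8, 1)}

Compute a lex Gröbner basis by Buchberger's algorithm.
f_1 = -x**2 + 6*x - 2*y**2 - 8*y + 26, LT = x**2.
f_2 = 3*y - 3, LT = y.

The S-polynomials (S(f_1,f_2)) all reduce to 0 modulo the current basis, so we have a Gröbner basis.
Inter-reduce: drop elements whose leading term is divisible by another's, tail-reduce, and make monic.
Reduced Gröbner basis: {x**2 - 6*x - 16, y - 1}.

A lex Gröbner basis eliminates variables successively. Here y - 1 depends only on y, with roots {1}; lifting each root through the earlier basis elements recovers the full solutions.
  y = 1: the earlier basis element becomes x**2 - 6*x - 16 = 0, giving x = -2, 8 — points (-2, 1), (8, 1).
Check: every point annihilates each of the original generators.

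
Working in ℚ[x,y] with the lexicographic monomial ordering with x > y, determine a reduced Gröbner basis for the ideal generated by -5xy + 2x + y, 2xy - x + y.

G = {x - 7y, y² - 3/7y}

f_1 = -5xy + 2x + y, LT = xy.
f_2 = 2xy - x + y, LT = xy.

S(f_1,f_2): lcm = xy. S = 1/10x - 7/10y.
  leading term x: no divisor's leading term divides it; move 1/10x to the remainder.
  leading term y: no divisor's leading term divides it; move -7/10y to the remainder.
  remainder 1/10x - 7/10y ≠ 0; add g_3 = 1/10x - 7/10y to the basis.

S(f_1,g_3): lcm = xy. S = -⅖x + 7y² - ⅕y.
  leading term x: subtract (-4)·g_3 from -⅖x + 7y² - ⅕y → 7y² - 3y
  leading term y²: no divisor's leading term divides it; move 7y² to the remainder.
  leading term y: no divisor's leading term divides it; move -3y to the remainder.
  remainder 7y² - 3y ≠ 0; add g_4 = 7y² - 3y to the basis.

The other S-polynomials (S(f_2,g_3), S(f_1,g_4), S(f_2,g_4), S(g_3,g_4)) all reduce to 0 modulo the current basis, so we have a Gröbner basis.
Inter-reduce: drop elements whose leading term is divisible by another's, tail-reduce, and make monic.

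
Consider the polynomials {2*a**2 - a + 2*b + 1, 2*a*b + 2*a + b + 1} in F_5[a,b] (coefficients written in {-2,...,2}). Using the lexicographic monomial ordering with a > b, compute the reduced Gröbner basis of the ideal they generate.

f_1 = 2*a**2 - a + 2*b + 1, LT = a**2.
f_2 = 2*a*b + 2*a + b + 1, LT = a*b.

S(f_1,f_2): lcm = a**2*b. S = -a**2 - a*b + 2*a + b**2 - 2*b.
  leading term a**2: subtract (2)·f_1 from -a**2 - a*b + 2*a + b**2 - 2*b → -a*b - a + b**2 - b - 2
  leading term a*b: subtract (2)·f_2 from -a*b - a + b**2 - b - 2 → b**2 + 2*b + 1
  leading term b**2: no divisor's leading term divides it; move b**2 to the remainder.
  leading term b: no divisor's leading term divides it; move 2*b to the remainder.
  leading term 1: no divisor's leading term divides it; move 1 to the remainder.
  remainder b**2 + 2*b + 1 ≠ 0; add g_3 = b**2 + 2*b + 1 to the basis.

The other S-polynomials (S(f_1,g_3), S(f_2,g_3)) all reduce to 0 modulo the current basis, so we have a Gröbner basis.

G = {a**2 + 2*a + b - 2, a*b + a - 2*b - 2, b**2 + 2*b + 1}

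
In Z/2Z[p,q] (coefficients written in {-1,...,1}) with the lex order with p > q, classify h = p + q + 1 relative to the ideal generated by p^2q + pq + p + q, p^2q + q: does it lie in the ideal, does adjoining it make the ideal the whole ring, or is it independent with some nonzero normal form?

First compute the reduced Gröbner basis of I by Buchberger's algorithm.
f_1 = p^2q + pq + p + q, LT = p^2q.
f_2 = p^2q + q, LT = p^2q.

S(f_1,f_2): lcm = p^2q. S = pq + p.
  reduce S modulo (f_1, f_2):
  remainder pq + p ≠ 0; add k_3 = pq + p to the basis.

S(f_1,k_3): lcm = p^2q. S = p^2 + pq + p + q.
  reduce S modulo (f_1, f_2, k_3):
  remainder p^2 + q ≠ 0; add k_4 = p^2 + q to the basis.

S(f_1,k_4): lcm = p^2q. S = pq + p + q^2 + q.
  reduce S modulo (f_1, f_2, k_3, k_4):
  remainder q^2 + q ≠ 0; add k_5 = q^2 + q to the basis.

The other S-polynomials (S(f_2,k_3), S(f_2,k_4), S(k_3,k_4), S(f_1,k_5), S(f_2,k_5), S(k_3,k_5), S(k_4,k_5)) all reduce to 0 modulo the current basis, so we have a Gröbner basis.
Inter-reduce: drop elements whose leading term is divisible by another's, tail-reduce, and make monic.
Reduced Gröbner basis: {p^2 + q, pq + p, q^2 + q}.
Label its elements g_1 = p^2 + q, g_2 = pq + p, g_3 = q^2 + q.

Reduce h = p + q + 1 modulo G:
  leading term p: no divisor's leading term divides it; move p to the remainder.
  leading term q: no divisor's leading term divides it; move q to the remainder.
  leading term 1: no divisor's leading term divides it; move 1 to the remainder.
  normal form = p + q + 1.
The normal form is nonzero, so h ∉ I. Since h minus its normal form lies in I, I + (h) = I + (r) where r = p + q + 1; decide whether this ideal is the whole ring.
Run Buchberger on G together with r (pairs among the g_i already reduce to 0 since G is a Gröbner basis):
g_1 = p^2 + q, LT = p^2.
g_2 = pq + p, LT = pq.
g_3 = q^2 + q, LT = q^2.
r = p + q + 1, LT = p.

S(g_1,r): lcm = p^2. S = pq + p + q.
  reduce S modulo (g_1, g_2, g_3, r):
  remainder q ≠ 0; add m_5 = q to the basis.

S(g_2,r): lcm = pq. S = p + q^2 + q.
  reduce S modulo (g_1, g_2, g_3, r, m_5):
  remainder 1 ≠ 0; add m_6 = 1 to the basis.

The other S-polynomials (S(g_1,g_2), S(g_1,g_3), S(g_2,g_3), S(g_3,r), S(g_1,m_5), S(g_2,m_5), S(g_3,m_5), S(r,m_5), S(g_1,m_6), S(g_2,m_6), S(g_3,m_6), S(r,m_6), S(m_5,m_6)) all reduce to 0 modulo the current basis, so we have a Gröbner basis.
Inter-reduce: drop elements whose leading term is divisible by another's, tail-reduce, and make monic.
Reduced Gröbner basis: {1}.
The reduced Gröbner basis of I + (h) is {1}: the ideal is the whole ring, so the enlarged system has no common solution — adjoining h is inconsistent.

The remainder on division by a Gröbner basis is unique — it is the normal form.

Adjoining p + q + 1 makes the ideal the whole ring: the system is inconsistent.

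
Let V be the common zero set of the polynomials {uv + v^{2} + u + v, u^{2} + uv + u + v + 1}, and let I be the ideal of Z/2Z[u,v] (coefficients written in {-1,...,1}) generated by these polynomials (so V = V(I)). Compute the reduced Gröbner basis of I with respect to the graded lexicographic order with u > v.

G = {u^{2}, v + 1}

f_1 = uv + v^{2} + u + v, LT = uv.
f_2 = u^{2} + uv + u + v + 1, LT = u^{2}.

S(f_1,f_2): lcm = u^{2}v. S = u^{2} + v^{2} + v.
  leading term u^{2}: subtract (1)·f_2 from u^{2} + v^{2} + v → uv + v^{2} + u + 1
  leading term uv: subtract (1)·f_1 from uv + v^{2} + u + 1 → v + 1
  leading term v: no divisor's leading term divides it; move v to the remainder.
  leading term 1: no divisor's leading term divides it; move 1 to the remainder.
  remainder v + 1 ≠ 0; add g_3 = v + 1 to the basis.

The other S-polynomials (S(f_1,g_3), S(f_2,g_3)) all reduce to 0 modulo the current basis, so we have a Gröbner basis.
Inter-reduce: drop elements whose leading term is divisible by another's, tail-reduce, and make monic.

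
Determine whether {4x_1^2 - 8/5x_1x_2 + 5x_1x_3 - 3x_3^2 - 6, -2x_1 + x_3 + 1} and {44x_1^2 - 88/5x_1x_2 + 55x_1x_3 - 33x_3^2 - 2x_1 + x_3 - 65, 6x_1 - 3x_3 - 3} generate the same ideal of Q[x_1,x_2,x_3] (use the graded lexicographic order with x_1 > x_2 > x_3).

Two ideals are equal iff their reduced Gröbner bases coincide (the reduced basis is unique for a fixed ordering).
Buchberger on the first generating set:
f_1 = 4x_1^2 - 8/5x_1x_2 + 5x_1x_3 - 3x_3^2 - 6, LT = x_1^2.
f_2 = -2x_1 + x_3 + 1, LT = x_1.

S(f_1,f_2): lcm = x_1^2. S = -2/5x_1x_2 + 7/4x_1x_3 - 3/4x_3^2 + 1/2x_1 - 3/2.
  reduce S modulo (f_1, f_2):
  remainder -1/5x_2x_3 + 1/8x_3^2 - 1/5x_2 + 9/8x_3 - 5/4 ≠ 0; add g_3 = -1/5x_2x_3 + 1/8x_3^2 - 1/5x_2 + 9/8x_3 - 5/4 to the basis.

The other S-polynomials (S(f_1,g_3), S(f_2,g_3)) all reduce to 0 modulo the current basis, so we have a Gröbner basis.
Inter-reduce: drop elements whose leading term is divisible by another's, tail-reduce, and make monic.
Reduced Gröbner basis: {x_2x_3 - 5/8x_3^2 + x_2 - 45/8x_3 + 25/4, x_1 - 1/2x_3 - 1/2}.

Buchberger on the second generating set:
h_1 = 44x_1^2 - 88/5x_1x_2 + 55x_1x_3 - 33x_3^2 - 2x_1 + x_3 - 65, LT = x_1^2.
h_2 = 6x_1 - 3x_3 - 3, LT = x_1.

S(h_1,h_2): lcm = x_1^2. S = -2/5x_1x_2 + 7/4x_1x_3 - 3/4x_3^2 + 5/11x_1 + 1/44x_3 - 65/44.
  reduce S modulo (h_1, h_2):
  remainder -1/5x_2x_3 + 1/8x_3^2 - 1/5x_2 + 9/8x_3 - 5/4 ≠ 0; add k_3 = -1/5x_2x_3 + 1/8x_3^2 - 1/5x_2 + 9/8x_3 - 5/4 to the basis.

The other S-polynomials (S(h_1,k_3), S(h_2,k_3)) all reduce to 0 modulo the current basis, so we have a Gröbner basis.
Inter-reduce: drop elements whose leading term is divisible by another's, tail-reduce, and make monic.
Reduced Gröbner basis: {x_2x_3 - 5/8x_3^2 + x_2 - 45/8x_3 + 25/4, x_1 - 1/2x_3 - 1/2}.

These coincide, so the ideals are equal.

Yes, the ideals are equal.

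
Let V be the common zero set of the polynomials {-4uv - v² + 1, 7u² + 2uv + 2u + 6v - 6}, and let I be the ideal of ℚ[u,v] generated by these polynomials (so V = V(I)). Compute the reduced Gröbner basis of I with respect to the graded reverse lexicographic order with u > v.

G = {v³ - 88v² - 28u + 95v - 8, u² - 1/14v² + 2/7u + 6/7v - 11/14, uv + ¼v² - ¼}

f_1 = -4uv - v² + 1, LT = uv.
f_2 = 7u² + 2uv + 2u + 6v - 6, LT = u².

S(f_1,f_2): lcm = u²v. S = -1/28uv² - 2/7uv - 6/7v² - ¼u + 6/7v.
  leading term uv²: subtract (1/112v)·f_1 from -1/28uv² - 2/7uv - 6/7v² - ¼u + 6/7v → 1/112v³ - 2/7uv - 6/7v² - ¼u + 95/112v
  leading term v³: no divisor's leading term divides it; move 1/112v³ to the remainder.
  leading term uv: subtract (1/14)·f_1 from -2/7uv - 6/7v² - ¼u + 95/112v → -11/14v² - ¼u + 95/112v - 1/14
  leading term v²: no divisor's leading term divides it; move -11/14v² to the remainder.
  leading term u: no divisor's leading term divides it; move -¼u to the remainder.
  leading term v: no divisor's leading term divides it; move 95/112v to the remainder.
  leading term 1: no divisor's leading term divides it; move -1/14 to the remainder.
  remainder 1/112v³ - 11/14v² - ¼u + 95/112v - 1/14 ≠ 0; add g_3 = 1/112v³ - 11/14v² - ¼u + 95/112v - 1/14 to the basis.

The other S-polynomials (S(f_1,g_3), S(f_2,g_3)) all reduce to 0 modulo the current basis, so we have a Gröbner basis.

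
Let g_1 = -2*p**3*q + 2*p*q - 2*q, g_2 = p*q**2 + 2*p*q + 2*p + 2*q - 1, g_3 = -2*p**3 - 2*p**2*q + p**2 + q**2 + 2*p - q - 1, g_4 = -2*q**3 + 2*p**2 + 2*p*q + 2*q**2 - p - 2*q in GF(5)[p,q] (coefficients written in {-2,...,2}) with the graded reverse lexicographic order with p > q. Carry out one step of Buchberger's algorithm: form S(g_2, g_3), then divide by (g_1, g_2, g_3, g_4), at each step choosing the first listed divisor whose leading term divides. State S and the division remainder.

S(g_2, g_3) = -p**2*q**3 + 2*p**3*q - 2*p**2*q**2 - 2*q**4 + 2*p**3 + 2*p**2*q + p*q**2 + 2*q**3 - p**2 + 2*q**2; remainder on division = 0.

lcm(LM(g_2), LM(g_3)) = p**3*q**2.
S = (lcm/LT(g_2))·g_2 − (lcm/LT(g_3))·g_3 = -p**2*q**3 + 2*p**3*q - 2*p**2*q**2 - 2*q**4 + 2*p**3 + 2*p**2*q + p*q**2 + 2*q**3 - p**2 + 2*q**2.
Reduce S modulo (g_1, g_2, g_3, g_4) in that order:
  leading term p**2*q**3: subtract (-p*q)·g_2 from -p**2*q**3 + 2*p**3*q - 2*p**2*q**2 - 2*q**4 + 2*p**3 + 2*p**2*q + p*q**2 + 2*q**3 - p**2 + 2*q**2 → 2*p**3*q - 2*q**4 + 2*p**3 - p**2*q - 2*p*q**2 + 2*q**3 - p**2 - p*q + 2*q**2
  leading term p**3*q: subtract (-1)·g_1 from 2*p**3*q - 2*q**4 + 2*p**3 - p**2*q - 2*p*q**2 + 2*q**3 - p**2 - p*q + 2*q**2 → -2*q**4 + 2*p**3 - p**2*q - 2*p*q**2 + 2*q**3 - p**2 + p*q + 2*q**2 - 2*q
  leading term q**4: subtract (q)·g_4 from -2*q**4 + 2*p**3 - p**2*q - 2*p*q**2 + 2*q**3 - p**2 + p*q + 2*q**2 - 2*q → 2*p**3 + 2*p**2*q + p*q**2 - p**2 + 2*p*q - q**2 - 2*q
  leading term p**3: subtract (-1)·g_3 from 2*p**3 + 2*p**2*q + p*q**2 - p**2 + 2*p*q - q**2 - 2*q → p*q**2 + 2*p*q + 2*p + 2*q - 1
  leading term p*q**2: subtract (1)·g_2 from p*q**2 + 2*p*q + 2*p + 2*q - 1 → 0
The remainder is 0, so this S-polynomial contributes no new basis element.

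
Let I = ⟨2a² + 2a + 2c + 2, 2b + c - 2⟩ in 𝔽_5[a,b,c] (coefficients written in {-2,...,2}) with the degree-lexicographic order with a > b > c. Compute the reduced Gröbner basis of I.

f_1 = 2a² + 2a + 2c + 2, LT = a².
f_2 = 2b + c - 2, LT = b.

S(f_1,f_2): leading monomials are coprime, so the S-polynomial reduces to 0 (Buchberger's first criterion).
Every S-polynomial of the final basis reduces to 0, so we have a Gröbner basis.

G = {a² + a + c + 1, b - 2c - 1}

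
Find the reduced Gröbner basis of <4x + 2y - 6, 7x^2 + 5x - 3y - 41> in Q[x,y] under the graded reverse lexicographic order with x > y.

G = {y^2 - 64/7y - 71/7, x + 1/2y - 3/2}

This is the nonlinear analogue of row-reducing a linear system.

f_1 = 4x + 2y - 6, LT = x.
f_2 = 7x^2 + 5x - 3y - 41, LT = x^2.

S(f_1,f_2): lcm = x^2. S = 1/2xy - 31/14x + 3/7y + 41/7.
  leading term xy: subtract (1/8y)·f_1 from 1/2xy - 31/14x + 3/7y + 41/7 → -1/4y^2 - 31/14x + 33/28y + 41/7
  leading term y^2: no divisor's leading term divides it; move -1/4y^2 to the remainder.
  leading term x: subtract (-31/56)·f_1 from -31/14x + 33/28y + 41/7 → 16/7y + 71/28
  leading term y: no divisor's leading term divides it; move 16/7y to the remainder.
  leading term 1: no divisor's leading term divides it; move 71/28 to the remainder.
  remainder -1/4y^2 + 16/7y + 71/28 ≠ 0; add g_3 = -1/4y^2 + 16/7y + 71/28 to the basis.

The other S-polynomials (S(f_1,g_3), S(f_2,g_3)) all reduce to 0 modulo the current basis, so we have a Gröbner basis.
Inter-reduce: drop elements whose leading term is divisible by another's, tail-reduce, and make monic.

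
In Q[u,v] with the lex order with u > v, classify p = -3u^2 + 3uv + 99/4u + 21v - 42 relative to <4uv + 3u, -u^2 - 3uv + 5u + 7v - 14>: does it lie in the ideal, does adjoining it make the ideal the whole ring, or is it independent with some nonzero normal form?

-3u^2 + 3uv + 99/4u + 21v - 42 is independent of I; its normal form modulo I is 3/4u.

First compute the reduced Gröbner basis of I by Buchberger's algorithm.
f_1 = 4uv + 3u, LT = uv.
f_2 = -u^2 - 3uv + 5u + 7v - 14, LT = u^2.

S(f_1,f_2): lcm = u^2v. S = 3/4u^2 - 3uv^2 + 5uv + 7v^2 - 14v.
  leading term u^2: subtract (-3/4)·f_2 from 3/4u^2 - 3uv^2 + 5uv + 7v^2 - 14v → -3uv^2 + 11/4uv + 15/4u + 7v^2 - 35/4v - 21/2
  leading term uv^2: subtract (-3/4v)·f_1 from -3uv^2 + 11/4uv + 15/4u + 7v^2 - 35/4v - 21/2 → 5uv + 15/4u + 7v^2 - 35/4v - 21/2
  leading term uv: subtract (5/4)·f_1 from 5uv + 15/4u + 7v^2 - 35/4v - 21/2 → 7v^2 - 35/4v - 21/2
  leading term v^2: no divisor's leading term divides it; move 7v^2 to the remainder.
  leading term v: no divisor's leading term divides it; move -35/4v to the remainder.
  leading term 1: no divisor's leading term divides it; move -21/2 to the remainder.
  remainder 7v^2 - 35/4v - 21/2 ≠ 0; add h_3 = 7v^2 - 35/4v - 21/2 to the basis.

S(f_1,h_3): lcm = uv^2. S = 2uv + 3/2u.
  leading term uv: subtract (1/2)·f_1 from 2uv + 3/2u → 0
  remainder 0.

S(f_2,h_3): leading monomials are coprime, so the S-polynomial reduces to 0 (Buchberger's first criterion).
Every S-polynomial of the final basis reduces to 0, so we have a Gröbner basis.
Inter-reduce: drop elements whose leading term is divisible by another's, tail-reduce, and make monic.
Reduced Gröbner basis: {u^2 - 29/4u - 7v + 14, uv + 3/4u, v^2 - 5/4v - 3/2}.
Label its elements g_1 = u^2 - 29/4u - 7v + 14, g_2 = uv + 3/4u, g_3 = v^2 - 5/4v - 3/2.

Reduce p = -3u^2 + 3uv + 99/4u + 21v - 42 modulo G:
  leading term u^2: subtract (-3)·g_1 from -3u^2 + 3uv + 99/4u + 21v - 42 → 3uv + 3u
  leading term uv: subtract (3)·g_2 from 3uv + 3u → 3/4u
  leading term u: no divisor's leading term divides it; move 3/4u to the remainder.
  normal form = 3/4u.
The normal form is nonzero, so p ∉ I. Since p minus its normal form lies in I, I + (p) = I + (r) where r = 3/4u; decide whether this ideal is the whole ring.
Run Buchberger on G together with r (pairs among the g_i already reduce to 0 since G is a Gröbner basis):
g_1 = u^2 - 29/4u - 7v + 14, LT = u^2.
g_2 = uv + 3/4u, LT = uv.
g_3 = v^2 - 5/4v - 3/2, LT = v^2.
r = 3/4u, LT = u.

S(g_1,g_2): lcm = u^2v. S = -3/4u^2 - 29/4uv - 7v^2 + 14v.
  leading term u^2: subtract (-3/4)·g_1 from -3/4u^2 - 29/4uv - 7v^2 + 14v → -29/4uv - 87/16u - 7v^2 + 35/4v + 21/2
  leading term uv: subtract (-29/4)·g_2 from -29/4uv - 87/16u - 7v^2 + 35/4v + 21/2 → -7v^2 + 35/4v + 21/2
  leading term v^2: subtract (-7)·g_3 from -7v^2 + 35/4v + 21/2 → 0
  remainder 0.

S(g_1,g_3): leading monomials are coprime, so the S-polynomial reduces to 0 (Buchberger's first criterion).
S(g_1,r): lcm = u^2. S = -29/4u - 7v + 14.
  leading term u: subtract (-29/3)·r from -29/4u - 7v + 14 → -7v + 14
  leading term v: no divisor's leading term divides it; move -7v to the remainder.
  leading term 1: no divisor's leading term divides it; move 14 to the remainder.
  remainder -7v + 14 ≠ 0; add m_5 = -7v + 14 to the basis.

S(g_2,g_3): lcm = uv^2. S = 2uv + 3/2u.
  leading term uv: subtract (2)·g_2 from 2uv + 3/2u → 0
  remainder 0.

S(g_2,r): lcm = uv. S = 3/4u.
  leading term u: subtract (1)·r from 3/4u → 0
  remainder 0.

S(g_3,r): leading monomials are coprime, so the S-polynomial reduces to 0 (Buchberger's first criterion).
S(g_1,m_5): leading monomials are coprime, so the S-polynomial reduces to 0 (Buchberger's first criterion).
S(g_2,m_5): lcm = uv. S = 11/4u.
  leading term u: subtract (11/3)·r from 11/4u → 0
  remainder 0.

S(g_3,m_5): lcm = v^2. S = 3/4v - 3/2.
  leading term v: subtract (-3/28)·m_5 from 3/4v - 3/2 → 0
  remainder 0.

S(r,m_5): leading monomials are coprime, so the S-polynomial reduces to 0 (Buchberger's first criterion).
Every S-polynomial of the final basis reduces to 0, so we have a Gröbner basis.
Inter-reduce: drop elements whose leading term is divisible by another's, tail-reduce, and make monic.
Reduced Gröbner basis: {u, v - 2}.
The reduced Gröbner basis of I + (p) is {u, v - 2} ≠ {1}, a proper ideal, so the enlarged system stays consistent: p is independent of I, with normal form 3/4u.

The remainder on division by a Gröbner basis is unique — it is the normal form.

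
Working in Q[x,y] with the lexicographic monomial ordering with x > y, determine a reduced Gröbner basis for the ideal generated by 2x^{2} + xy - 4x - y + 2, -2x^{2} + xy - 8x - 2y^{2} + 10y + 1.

G = {x + \tfrac{1}{5}y^{3} - \tfrac{31}{30}y^{2} + \tfrac{8}{15}y - \tfrac{7}{10}, y^{4} - \tfrac{67}{6}y^{3} + \tfrac{116}{3}y^{2} - 42y + \tfrac{27}{2}}

f_1 = 2x^{2} + xy - 4x - y + 2, LT = x^{2}.
f_2 = -2x^{2} + xy - 8x - 2y^{2} + 10y + 1, LT = x^{2}.

S(f_1,f_2): lcm = x^{2}. S = xy - 6x - y^{2} + \tfrac{9}{2}y + \tfrac{3}{2}.
  leading term xy: no divisor's leading term divides it; move xy to the remainder.
  leading term x: no divisor's leading term divides it; move -6x to the remainder.
  leading term y^{2}: no divisor's leading term divides it; move -y^{2} to the remainder.
  leading term y: no divisor's leading term divides it; move \tfrac{9}{2}y to the remainder.
  leading term 1: no divisor's leading term divides it; move \tfrac{3}{2} to the remainder.
  remainder xy - 6x - y^{2} + \tfrac{9}{2}y + \tfrac{3}{2} ≠ 0; add g_3 = xy - 6x - y^{2} + \tfrac{9}{2}y + \tfrac{3}{2} to the basis.

S(f_1,g_3): lcm = x^{2}y. S = 6x^{2} + \tfrac{3}{2}xy^{2} - \tfrac{13}{2}xy - \tfrac{3}{2}x - \tfrac{1}{2}y^{2} + y.
  leading term x^{2}: subtract (3)·f_1 from 6x^{2} + \tfrac{3}{2}xy^{2} - \tfrac{13}{2}xy - \tfrac{3}{2}x - \tfrac{1}{2}y^{2} + y → \tfrac{3}{2}xy^{2} - \tfrac{19}{2}xy + \tfrac{21}{2}x - \tfrac{1}{2}y^{2} + 4y - 6
  leading term xy^{2}: subtract (\tfrac{3}{2}y)·g_3 from \tfrac{3}{2}xy^{2} - \tfrac{19}{2}xy + \tfrac{21}{2}x - \tfrac{1}{2}y^{2} + 4y - 6 → -\tfrac{1}{2}xy + \tfrac{21}{2}x + \tfrac{3}{2}y^{3} - \tfrac{29}{4}y^{2} + \tfrac{7}{4}y - 6
  leading term xy: subtract (-\tfrac{1}{2})·g_3 from -\tfrac{1}{2}xy + \tfrac{21}{2}x + \tfrac{3}{2}y^{3} - \tfrac{29}{4}y^{2} + \tfrac{7}{4}y - 6 → \tfrac{15}{2}x + \tfrac{3}{2}y^{3} - \tfrac{31}{4}y^{2} + 4y - \tfrac{21}{4}
  leading term x: no divisor's leading term divides it; move \tfrac{15}{2}x to the remainder.
  leading term y^{3}: no divisor's leading term divides it; move \tfrac{3}{2}y^{3} to the remainder.
  leading term y^{2}: no divisor's leading term divides it; move -\tfrac{31}{4}y^{2} to the remainder.
  leading term y: no divisor's leading term divides it; move 4y to the remainder.
  leading term 1: no divisor's leading term divides it; move -\tfrac{21}{4} to the remainder.
  remainder \tfrac{15}{2}x + \tfrac{3}{2}y^{3} - \tfrac{31}{4}y^{2} + 4y - \tfrac{21}{4} ≠ 0; add g_4 = \tfrac{15}{2}x + \tfrac{3}{2}y^{3} - \tfrac{31}{4}y^{2} + 4y - \tfrac{21}{4} to the basis.

S(f_1,g_4): lcm = x^{2}. S = -\tfrac{1}{5}xy^{3} + \tfrac{31}{30}xy^{2} - \tfrac{1}{30}xy - \tfrac{13}{10}x - \tfrac{1}{2}y + 1.
  leading term xy^{3}: subtract (-\tfrac{1}{5}y^{2})·g_3 from -\tfrac{1}{5}xy^{3} + \tfrac{31}{30}xy^{2} - \tfrac{1}{30}xy - \tfrac{13}{10}x - \tfrac{1}{2}y + 1 → -\tfrac{1}{6}xy^{2} - \tfrac{1}{30}xy - \tfrac{13}{10}x - \tfrac{1}{5}y^{4} + \tfrac{9}{10}y^{3} + \tfrac{3}{10}y^{2} - \tfrac{1}{2}y + 1
  leading term xy^{2}: subtract (-\tfrac{1}{6}y)·g_3 from -\tfrac{1}{6}xy^{2} - \tfrac{1}{30}xy - \tfrac{13}{10}x - \tfrac{1}{5}y^{4} + \tfrac{9}{10}y^{3} + \tfrac{3}{10}y^{2} - \tfrac{1}{2}y + 1 → -\tfrac{31}{30}xy - \tfrac{13}{10}x - \tfrac{1}{5}y^{4} + \tfrac{11}{15}y^{3} + \tfrac{21}{20}y^{2} - \tfrac{1}{4}y + 1
  leading term xy: subtract (-\tfrac{31}{30})·g_3 from -\tfrac{31}{30}xy - \tfrac{13}{10}x - \tfrac{1}{5}y^{4} + \tfrac{11}{15}y^{3} + \tfrac{21}{20}y^{2} - \tfrac{1}{4}y + 1 → -\tfrac{15}{2}x - \tfrac{1}{5}y^{4} + \tfrac{11}{15}y^{3} + \tfrac{1}{60}y^{2} + \tfrac{22}{5}y + \tfrac{51}{20}
  leading term x: subtract (-1)·g_4 from -\tfrac{15}{2}x - \tfrac{1}{5}y^{4} + \tfrac{11}{15}y^{3} + \tfrac{1}{60}y^{2} + \tfrac{22}{5}y + \tfrac{51}{20} → -\tfrac{1}{5}y^{4} + \tfrac{67}{30}y^{3} - \tfrac{116}{15}y^{2} + \tfrac{42}{5}y - \tfrac{27}{10}
  leading term y^{4}: no divisor's leading term divides it; move -\tfrac{1}{5}y^{4} to the remainder.
  leading term y^{3}: no divisor's leading term divides it; move \tfrac{67}{30}y^{3} to the remainder.
  leading term y^{2}: no divisor's leading term divides it; move -\tfrac{116}{15}y^{2} to the remainder.
  leading term y: no divisor's leading term divides it; move \tfrac{42}{5}y to the remainder.
  leading term 1: no divisor's leading term divides it; move -\tfrac{27}{10} to the remainder.
  remainder -\tfrac{1}{5}y^{4} + \tfrac{67}{30}y^{3} - \tfrac{116}{15}y^{2} + \tfrac{42}{5}y - \tfrac{27}{10} ≠ 0; add g_5 = -\tfrac{1}{5}y^{4} + \tfrac{67}{30}y^{3} - \tfrac{116}{15}y^{2} + \tfrac{42}{5}y - \tfrac{27}{10} to the basis.

The other S-polynomials (S(f_2,g_3), S(f_2,g_4), S(g_3,g_4), S(f_1,g_5), S(f_2,g_5), S(g_3,g_5), S(g_4,g_5)) all reduce to 0 modulo the current basis, so we have a Gröbner basis.
Inter-reduce: drop elements whose leading term is divisible by another's, tail-reduce, and make monic.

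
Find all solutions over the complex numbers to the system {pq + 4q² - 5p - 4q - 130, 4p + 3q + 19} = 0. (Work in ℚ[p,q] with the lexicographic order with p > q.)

{(-1, -5), (-251/26, 85/13)}

Compute a lex Gröbner basis by Buchberger's algorithm.
f_1 = pq - 5p + 4q² - 4q - 130, LT = pq.
f_2 = 4p + 3q + 19, LT = p.

S(f_1,f_2): lcm = pq. S = -5p + 13/4q² - 35/4q - 130.
  leading term p: subtract (-5/4)·f_2 from -5p + 13/4q² - 35/4q - 130 → 13/4q² - 5q - 425/4
  leading term q²: no divisor's leading term divides it; move 13/4q² to the remainder.
  leading term q: no divisor's leading term divides it; move -5q to the remainder.
  leading term 1: no divisor's leading term divides it; move -425/4 to the remainder.
  remainder 13/4q² - 5q - 425/4 ≠ 0; add h_3 = 13/4q² - 5q - 425/4 to the basis.

The other S-polynomials (S(f_1,h_3), S(f_2,h_3)) all reduce to 0 modulo the current basis, so we have a Gröbner basis.
Inter-reduce: drop elements whose leading term is divisible by another's, tail-reduce, and make monic.
Reduced Gröbner basis: {p + ¾q + 19/4, q² - 20/13q - 425/13}.

From the last basis element, q² - 20/13q - 425/13 = 0, so q takes values in {-5, 85/13}. Each choice, substituted upward through the basis, yields the corresponding point(s) of the solution set.
  q = -5: the earlier basis element becomes p + 1 = 0, giving p = -1 — point (-1, -5).
  q = 85/13: the earlier basis element becomes p + 251/26 = 0, giving p = -251/26 — point (-251/26, 85/13).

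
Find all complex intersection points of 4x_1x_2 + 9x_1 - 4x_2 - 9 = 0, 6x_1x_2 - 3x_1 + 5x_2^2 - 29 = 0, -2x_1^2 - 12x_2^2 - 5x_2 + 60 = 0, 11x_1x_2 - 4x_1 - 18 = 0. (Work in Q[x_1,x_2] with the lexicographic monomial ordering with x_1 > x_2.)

Compute a lex Gröbner basis by Buchberger's algorithm.
f_1 = 4x_1x_2 + 9x_1 - 4x_2 - 9, LT = x_1x_2.
f_2 = 6x_1x_2 - 3x_1 + 5x_2^2 - 29, LT = x_1x_2.
f_3 = -2x_1^2 - 12x_2^2 - 5x_2 + 60, LT = x_1^2.
f_4 = 11x_1x_2 - 4x_1 - 18, LT = x_1x_2.

S(f_1,f_2): lcm = x_1x_2. S = 11/4x_1 - 5/6x_2^2 - x_2 + 31/12.
  leading term x_1: no divisor's leading term divides it; move 11/4x_1 to the remainder.
  leading term x_2^2: no divisor's leading term divides it; move -5/6x_2^2 to the remainder.
  leading term x_2: no divisor's leading term divides it; move -x_2 to the remainder.
  leading term 1: no divisor's leading term divides it; move 31/12 to the remainder.
  remainder 11/4x_1 - 5/6x_2^2 - x_2 + 31/12 ≠ 0; add h_5 = 11/4x_1 - 5/6x_2^2 - x_2 + 31/12 to the basis.

S(f_1,f_3): lcm = x_1^2x_2. S = 9/4x_1^2 - x_1x_2 - 9/4x_1 - 6x_2^3 - 5/2x_2^2 + 30x_2.
  leading term x_1^2: subtract (-9/8)·f_3 from 9/4x_1^2 - x_1x_2 - 9/4x_1 - 6x_2^3 - 5/2x_2^2 + 30x_2 → -x_1x_2 - 9/4x_1 - 6x_2^3 - 16x_2^2 + 195/8x_2 + 135/2
  leading term x_1x_2: subtract (-1/4)·f_1 from -x_1x_2 - 9/4x_1 - 6x_2^3 - 16x_2^2 + 195/8x_2 + 135/2 → -6x_2^3 - 16x_2^2 + 187/8x_2 + 261/4
  leading term x_2^3: no divisor's leading term divides it; move -6x_2^3 to the remainder.
  leading term x_2^2: no divisor's leading term divides it; move -16x_2^2 to the remainder.
  leading term x_2: no divisor's leading term divides it; move 187/8x_2 to the remainder.
  leading term 1: no divisor's leading term divides it; move 261/4 to the remainder.
  remainder -6x_2^3 - 16x_2^2 + 187/8x_2 + 261/4 ≠ 0; add h_6 = -6x_2^3 - 16x_2^2 + 187/8x_2 + 261/4 to the basis.

S(f_1,f_4): lcm = x_1x_2. S = 115/44x_1 - x_2 - 27/44.
  leading term x_1: subtract (115/121)·h_5 from 115/44x_1 - x_2 - 27/44 → 575/726x_2^2 - 6/121x_2 - 1114/363
  leading term x_2^2: no divisor's leading term divides it; move 575/726x_2^2 to the remainder.
  leading term x_2: no divisor's leading term divides it; move -6/121x_2 to the remainder.
  leading term 1: no divisor's leading term divides it; move -1114/363 to the remainder.
  remainder 575/726x_2^2 - 6/121x_2 - 1114/363 ≠ 0; add h_7 = 575/726x_2^2 - 6/121x_2 - 1114/363 to the basis.

S(f_2,f_3): lcm = x_1^2x_2. S = -1/2x_1^2 + 5/6x_1x_2^2 - 29/6x_1 - 6x_2^3 - 5/2x_2^2 + 30x_2.
  leading term x_1^2: subtract (1/4)·f_3 from -1/2x_1^2 + 5/6x_1x_2^2 - 29/6x_1 - 6x_2^3 - 5/2x_2^2 + 30x_2 → 5/6x_1x_2^2 - 29/6x_1 - 6x_2^3 + 1/2x_2^2 + 125/4x_2 - 15
  leading term x_1x_2^2: subtract (5/24x_2)·f_1 from 5/6x_1x_2^2 - 29/6x_1 - 6x_2^3 + 1/2x_2^2 + 125/4x_2 - 15 → -15/8x_1x_2 - 29/6x_1 - 6x_2^3 + 4/3x_2^2 + 265/8x_2 - 15
  leading term x_1x_2: subtract (-15/32)·f_1 from -15/8x_1x_2 - 29/6x_1 - 6x_2^3 + 4/3x_2^2 + 265/8x_2 - 15 → -59/96x_1 - 6x_2^3 + 4/3x_2^2 + 125/4x_2 - 615/32
  leading term x_1: subtract (-59/264)·h_5 from -59/96x_1 - 6x_2^3 + 4/3x_2^2 + 125/4x_2 - 615/32 → -6x_2^3 + 1817/1584x_2^2 + 8191/264x_2 - 3691/198
  leading term x_2^3: subtract (1)·h_6 from -6x_2^3 + 1817/1584x_2^2 + 8191/264x_2 - 3691/198 → 27161/1584x_2^2 + 505/66x_2 - 33221/396
  leading term x_2^2: subtract (298771/13800)·h_7 from 27161/1584x_2^2 + 505/66x_2 - 33221/396 → 60203/6900x_2 - 60203/3450
  leading term x_2: no divisor's leading term divides it; move 60203/6900x_2 to the remainder.
  leading term 1: no divisor's leading term divides it; move -60203/3450 to the remainder.
  remainder 60203/6900x_2 - 60203/3450 ≠ 0; add h_8 = 60203/6900x_2 - 60203/3450 to the basis.

The other S-polynomials (S(f_2,f_4), S(f_3,f_4), S(f_1,h_5), S(f_2,h_5), S(f_3,h_5), S(f_4,h_5), S(f_1,h_6), S(f_2,h_6), S(f_3,h_6), S(f_4,h_6), S(h_5,h_6), S(f_1,h_7), S(f_2,h_7), S(f_3,h_7), S(f_4,h_7), S(h_5,h_7), S(h_6,h_7), S(f_1,h_8), S(f_2,h_8), S(f_3,h_8), S(f_4,h_8), S(h_5,h_8), S(h_6,h_8), S(h_7,h_8)) all reduce to 0 modulo the current basis, so we have a Gröbner basis.
Inter-reduce: drop elements whose leading term is divisible by another's, tail-reduce, and make monic.
Reduced Gröbner basis: {x_1 - 1, x_2 - 2}.

Elimination: the polynomial x_2 - 2 lies in the elimination ideal for x_2, so x_2 ∈ {2}. For each such x_2, the remaining basis elements (now univariate) give the rest of the solution.
  x_2 = 2: the earlier basis element becomes x_1 - 1 = 0, giving x_1 = 1 — point (1, 2).
Substituting each solution back into the original system confirms all equations vanish.

{(1, 2)}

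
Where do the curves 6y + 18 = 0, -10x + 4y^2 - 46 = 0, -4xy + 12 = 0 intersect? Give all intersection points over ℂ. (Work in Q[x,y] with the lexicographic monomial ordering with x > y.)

{(-1, -3)}

Compute a lex Gröbner basis by Buchberger's algorithm.
f_1 = 6y + 18, LT = y.
f_2 = -10x + 4y^2 - 46, LT = x.
f_3 = -4xy + 12, LT = xy.

The S-polynomials (S(f_1,f_2), S(f_1,f_3), S(f_2,f_3)) all reduce to 0 modulo the current basis, so we have a Gröbner basis.
Inter-reduce: drop elements whose leading term is divisible by another's, tail-reduce, and make monic.
Reduced Gröbner basis: {x + 1, y + 3}.

From the last basis element, y + 3 = 0, so y takes values in {-3}. Each choice, substituted upward through the basis, yields the corresponding point(s) of the solution set.
  y = -3: the earlier basis element becomes x + 1 = 0, giving x = -1 — point (-1, -3).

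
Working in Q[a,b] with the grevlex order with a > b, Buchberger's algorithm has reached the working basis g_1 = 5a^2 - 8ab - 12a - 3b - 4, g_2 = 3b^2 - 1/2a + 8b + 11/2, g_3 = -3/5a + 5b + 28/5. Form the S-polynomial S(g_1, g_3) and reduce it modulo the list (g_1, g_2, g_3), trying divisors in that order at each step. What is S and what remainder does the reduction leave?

lcm(LM(g_1), LM(g_3)) = a^2.
S = (lcm/LT(g_1))·g_1 − (lcm/LT(g_3))·g_3 = 101/15ab + 104/15a - 3/5b - 4/5.
Reduce S modulo (g_1, g_2, g_3) in that order:
  leading term ab: subtract (-101/9b)·g_3 from 101/15ab + 104/15a - 3/5b - 4/5 → 505/9b^2 + 104/15a + 2801/45b - 4/5
  leading term b^2: subtract (505/27)·g_2 from 505/9b^2 + 104/15a + 2801/45b - 4/5 → 4397/270a - 11797/135b - 27991/270
  leading term a: subtract (-4397/162)·g_3 from 4397/270a - 11797/135b - 27991/270 → 39143/810b + 39143/810
  leading term b: no divisor's leading term divides it; move 39143/810b to the remainder.
  leading term 1: no divisor's leading term divides it; move 39143/810 to the remainder.
The remainder 39143/810b + 39143/810 is nonzero, so it would be added as the next basis element.
An S-polynomial is built so that the two leading terms cancel; whether anything survives reduction is exactly the Gröbner-basis criterion.

S(g_1, g_3) = 101/15ab + 104/15a - 3/5b - 4/5; remainder on division = 39143/810b + 39143/810.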